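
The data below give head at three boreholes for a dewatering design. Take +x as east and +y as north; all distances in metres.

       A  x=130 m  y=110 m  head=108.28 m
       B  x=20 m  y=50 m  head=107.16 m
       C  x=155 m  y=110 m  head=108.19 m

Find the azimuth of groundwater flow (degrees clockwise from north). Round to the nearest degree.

172°

Taking A as reference: B−A = (-110, -60, -1.12); C−A = (25, 0, -0.09).
Determinant of the coordinate differences = (-110)·0 − 25·(-60) = 1500.
∂h/∂x = [(-1.12)·0 − (-0.09)·(-60)] / 1500 = -0.003600
∂h/∂y = [(-110)·(-0.09) − 25·(-1.12)] / 1500 = +0.02527
Flow direction (−∇h) has components (+0.003600 E, -0.02527 N).
Azimuth = atan2(E, N) = atan2(+0.003600, -0.02527) = 171.9° ≈ 172°.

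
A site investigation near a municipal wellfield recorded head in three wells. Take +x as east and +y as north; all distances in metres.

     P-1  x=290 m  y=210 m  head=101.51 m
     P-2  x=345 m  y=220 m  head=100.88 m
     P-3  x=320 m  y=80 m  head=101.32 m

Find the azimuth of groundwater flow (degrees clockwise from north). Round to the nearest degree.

Taking P-1 as reference: P-2−P-1 = (55, 10, -0.63); P-3−P-1 = (30, -130, -0.19).
Determinant of the coordinate differences = 55·(-130) − 30·10 = -7450.
∂h/∂x = [(-0.63)·(-130) − (-0.19)·10] / -7450 = -0.01125
∂h/∂y = [55·(-0.19) − 30·(-0.63)] / -7450 = -0.001134
Flow direction (−∇h) has components (+0.01125 E, +0.001134 N).
Azimuth = atan2(E, N) = atan2(+0.01125, +0.001134) = 84.2° ≈ 084°.

084°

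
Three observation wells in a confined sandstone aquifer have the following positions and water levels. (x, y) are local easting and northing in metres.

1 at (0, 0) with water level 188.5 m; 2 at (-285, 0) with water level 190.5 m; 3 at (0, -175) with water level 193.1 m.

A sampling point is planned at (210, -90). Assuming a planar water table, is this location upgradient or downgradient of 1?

∂h/∂x = (190.5 − 188.5) / (-285 − 0) = -0.007018
∂h/∂y = (193.1 − 188.5) / (-175 − 0) = -0.02629
Head at (210, -90) = 188.5 + (-0.007018)·(210) + (-0.02629)·(-90) = 189.39 m.
That is higher than the 188.5 m at 1, so the point is upgradient.

upgradient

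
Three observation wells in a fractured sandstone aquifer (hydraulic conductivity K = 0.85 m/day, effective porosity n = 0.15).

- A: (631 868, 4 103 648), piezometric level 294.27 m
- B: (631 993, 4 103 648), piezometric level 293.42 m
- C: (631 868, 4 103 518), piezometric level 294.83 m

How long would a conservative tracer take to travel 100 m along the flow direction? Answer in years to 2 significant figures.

∂h/∂x = (293.42 − 294.27) / (631993 − 631868) = -0.006800
∂h/∂y = (294.83 − 294.27) / (4103518 − 4103648) = -0.004308
|∇h| = √(-0.006800² + -0.004308²) = 0.00805
Seepage velocity v = K·i/n = 0.85 × 0.00805 / 0.15 = 0.04562 m/day.
t = 100 / 0.04562 = 2192 days = 6 years.

6.0 years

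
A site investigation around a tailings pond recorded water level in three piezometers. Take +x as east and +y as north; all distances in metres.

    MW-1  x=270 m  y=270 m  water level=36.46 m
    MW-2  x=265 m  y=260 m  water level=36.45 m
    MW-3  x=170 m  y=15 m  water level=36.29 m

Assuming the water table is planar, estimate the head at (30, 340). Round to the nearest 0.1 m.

Taking MW-1 as reference: MW-2−MW-1 = (-5, -10, -0.01); MW-3−MW-1 = (-100, -255, -0.17).
Solve a·Δx + b·Δy = Δh: det = (-5)·(-255) − (-100)·(-10) = 275.
∂h/∂x = [(-0.01)·(-255) − (-0.17)·(-10)] / 275 = +0.003091
∂h/∂y = [(-5)·(-0.17) − (-100)·(-0.01)] / 275 = -0.0005455
h(30, 340) = 36.46 + (+0.003091)·(-240) + (-0.0005455)·(70) = 36.46 -0.742 -0.038 = 35.680 m.

35.7 m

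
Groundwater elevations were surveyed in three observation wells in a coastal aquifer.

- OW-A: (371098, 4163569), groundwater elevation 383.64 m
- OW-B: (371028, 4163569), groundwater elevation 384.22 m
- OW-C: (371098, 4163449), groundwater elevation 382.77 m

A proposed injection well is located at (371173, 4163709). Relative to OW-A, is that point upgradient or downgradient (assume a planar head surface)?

upgradient

∂h/∂x = (384.22 − 383.64) / (371028 − 371098) = -0.008286
∂h/∂y = (382.77 − 383.64) / (4163449 − 4163569) = +0.007250
Head at (371173, 4163709) = 383.64 + (-0.008286)·(75) + (+0.007250)·(140) = 384.03 m.
That is higher than the 383.64 m at OW-A, so the point is upgradient.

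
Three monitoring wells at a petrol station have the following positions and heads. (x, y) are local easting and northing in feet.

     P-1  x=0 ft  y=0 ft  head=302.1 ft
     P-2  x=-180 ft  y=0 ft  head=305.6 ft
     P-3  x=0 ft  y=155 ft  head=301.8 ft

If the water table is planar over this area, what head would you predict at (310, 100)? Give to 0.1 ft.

∂h/∂x = (305.6 − 302.1) / (-180 − 0) = -0.01944
∂h/∂y = (301.8 − 302.1) / (155 − 0) = -0.001935
h(310, 100) = 302.1 + (-0.01944)·(310) + (-0.001935)·(100) = 302.1 -6.028 -0.194 = 295.879 ft.

295.9 ft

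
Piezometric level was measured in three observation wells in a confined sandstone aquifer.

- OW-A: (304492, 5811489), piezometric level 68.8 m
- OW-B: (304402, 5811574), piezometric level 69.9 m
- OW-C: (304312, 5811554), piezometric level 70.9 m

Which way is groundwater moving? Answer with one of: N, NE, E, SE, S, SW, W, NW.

Differences from OW-A: to OW-B (Δx, Δy, Δh) = (-90, 85, +1.1); to OW-C = (-180, 65, +2.1).
Solve a·Δx + b·Δy = Δh: det = (-90)·65 − (-180)·85 = 9450.
∂h/∂x = [(+1.1)·65 − (+2.1)·85] / 9450 = -0.01132
∂h/∂y = [(-90)·(+2.1) − (-180)·(+1.1)] / 9450 = +0.0009524
Flow = −∇h = (+0.01132 east, -0.0009524 north), which points east.

E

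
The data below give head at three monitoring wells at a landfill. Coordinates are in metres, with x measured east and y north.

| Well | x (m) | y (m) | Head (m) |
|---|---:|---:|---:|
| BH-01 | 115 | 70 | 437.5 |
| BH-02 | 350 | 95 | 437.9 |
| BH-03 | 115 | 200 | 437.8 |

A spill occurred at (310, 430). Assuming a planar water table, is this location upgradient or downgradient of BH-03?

upgradient

With h = a·x + b·y + c and BH-01 as origin, the differences give:
  235·a + 25·b = +0.4
  0·a + 130·b = +0.3
Eliminate b (×130 and ×25, subtract): 30550·a = 44.50 → a = ∂h/∂x = +0.001457
Back-substitute: b = ∂h/∂y = +0.002308.
Head at (310, 430) = 437.5 + (+0.001457)·(195) + (+0.002308)·(360) = 438.61 m.
That is higher than the 437.8 m at BH-03, so the point is upgradient.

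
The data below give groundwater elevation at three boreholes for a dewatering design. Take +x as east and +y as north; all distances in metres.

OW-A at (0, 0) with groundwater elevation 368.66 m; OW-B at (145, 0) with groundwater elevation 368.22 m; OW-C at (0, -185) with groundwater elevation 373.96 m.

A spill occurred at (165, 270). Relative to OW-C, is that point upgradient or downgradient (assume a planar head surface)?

downgradient

∂h/∂x = (368.22 − 368.66) / (145 − 0) = -0.003034
∂h/∂y = (373.96 − 368.66) / (-185 − 0) = -0.02865
Head at (165, 270) = 368.66 + (-0.003034)·(165) + (-0.02865)·(270) = 360.42 m.
That is lower than the 373.96 m at OW-C, so the point is downgradient.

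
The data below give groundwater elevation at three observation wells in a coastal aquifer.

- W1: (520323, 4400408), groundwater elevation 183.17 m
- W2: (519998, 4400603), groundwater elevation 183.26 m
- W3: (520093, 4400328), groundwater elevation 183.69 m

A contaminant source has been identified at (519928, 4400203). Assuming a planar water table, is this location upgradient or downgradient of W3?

Three-point gradient (reference W1): Δ to W2 = (-325, 195, +0.09), Δ to W3 = (-230, -80, +0.52).
∂h/∂x = -0.001533, ∂h/∂y = -0.002093 (det = 70850).
Head at (519928, 4400203) = 183.17 + (-0.001533)·(-395) + (-0.002093)·(-205) = 184.20 m.
That is higher than the 183.69 m at W3, so the point is upgradient.

upgradient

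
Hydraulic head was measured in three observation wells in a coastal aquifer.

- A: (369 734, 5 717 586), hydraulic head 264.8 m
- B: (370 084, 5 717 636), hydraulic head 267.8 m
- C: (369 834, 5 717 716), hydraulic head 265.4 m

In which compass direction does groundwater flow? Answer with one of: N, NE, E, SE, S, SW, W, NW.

W

Taking A as reference: B−A = (350, 50, +3.0); C−A = (100, 130, +0.6).
Solve a·Δx + b·Δy = Δh: det = 350·130 − 100·50 = 40500.
∂h/∂x = [(+3.0)·130 − (+0.6)·50] / 40500 = +0.008889
∂h/∂y = [350·(+0.6) − 100·(+3.0)] / 40500 = -0.002222
Flow = −∇h = (-0.008889 east, +0.002222 north), which points west.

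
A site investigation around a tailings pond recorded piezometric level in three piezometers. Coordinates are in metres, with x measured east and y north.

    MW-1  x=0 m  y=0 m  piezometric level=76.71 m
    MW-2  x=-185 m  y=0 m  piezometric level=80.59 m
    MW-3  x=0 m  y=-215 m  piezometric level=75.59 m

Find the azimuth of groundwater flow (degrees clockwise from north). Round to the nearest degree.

∂h/∂x = (80.59 − 76.71) / (-185 − 0) = -0.02097
∂h/∂y = (75.59 − 76.71) / (-215 − 0) = +0.005209
Flow direction (−∇h) has components (+0.02097 E, -0.005209 N).
Azimuth = atan2(E, N) = atan2(+0.02097, -0.005209) = 103.9° ≈ 104°.

104°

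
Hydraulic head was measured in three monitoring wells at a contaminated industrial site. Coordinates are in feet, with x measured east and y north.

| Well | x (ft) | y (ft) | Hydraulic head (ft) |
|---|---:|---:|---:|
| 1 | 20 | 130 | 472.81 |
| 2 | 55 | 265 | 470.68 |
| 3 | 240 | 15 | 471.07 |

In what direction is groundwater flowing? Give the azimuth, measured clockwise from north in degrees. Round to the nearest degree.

050°

Differences from 1: to 2 (Δx, Δy, Δh) = (35, 135, -2.13); to 3 = (220, -115, -1.74).
Determinant of the coordinate differences = 35·(-115) − 220·135 = -33725.
∂h/∂x = [(-2.13)·(-115) − (-1.74)·135] / -33725 = -0.01423
∂h/∂y = [35·(-1.74) − 220·(-2.13)] / -33725 = -0.01209
Flow direction (−∇h) has components (+0.01423 E, +0.01209 N).
Azimuth = atan2(E, N) = atan2(+0.01423, +0.01209) = 49.6° ≈ 050°.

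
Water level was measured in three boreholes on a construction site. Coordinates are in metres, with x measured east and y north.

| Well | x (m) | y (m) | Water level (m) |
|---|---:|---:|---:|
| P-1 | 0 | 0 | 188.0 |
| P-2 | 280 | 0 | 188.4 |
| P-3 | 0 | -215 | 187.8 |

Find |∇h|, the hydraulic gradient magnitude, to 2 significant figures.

∂h/∂x = (188.4 − 188.0) / (280 − 0) = +0.001429
∂h/∂y = (187.8 − 188.0) / (-215 − 0) = +0.0009302
|∇h| = √(0.001429² + 0.0009302²) = 0.001705

0.0017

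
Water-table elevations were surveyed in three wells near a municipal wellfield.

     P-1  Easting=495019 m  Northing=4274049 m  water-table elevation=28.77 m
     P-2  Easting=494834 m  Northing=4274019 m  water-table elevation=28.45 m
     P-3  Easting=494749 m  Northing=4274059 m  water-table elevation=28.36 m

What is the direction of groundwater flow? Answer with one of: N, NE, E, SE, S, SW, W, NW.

SW

With h = a·x + b·y + c and P-1 as origin, the differences give:
  (-185)·a + (-30)·b = -0.32
  (-270)·a + 10·b = -0.41
Eliminate b (×10 and ×(-30), subtract): -9950·a = -15.500 → a = ∂h/∂x = +0.001558
Back-substitute: b = ∂h/∂y = +0.001060.
Flow = −∇h = (-0.001558 east, -0.001060 north), which points southwest.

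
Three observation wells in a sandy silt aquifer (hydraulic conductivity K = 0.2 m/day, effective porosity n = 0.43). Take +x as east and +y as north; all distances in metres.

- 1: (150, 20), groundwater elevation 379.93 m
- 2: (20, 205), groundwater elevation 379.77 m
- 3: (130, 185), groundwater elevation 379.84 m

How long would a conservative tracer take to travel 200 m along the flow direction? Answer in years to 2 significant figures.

Differences from 1: to 2 (Δx, Δy, Δh) = (-130, 185, -0.16); to 3 = (-20, 165, -0.09).
Determinant of the coordinate differences = (-130)·165 − (-20)·185 = -17750.
∂h/∂x = [(-0.16)·165 − (-0.09)·185] / -17750 = +0.0005493
∂h/∂y = [(-130)·(-0.09) − (-20)·(-0.16)] / -17750 = -0.0004789
|∇h| = √(0.0005493² + -0.0004789²) = 0.0007287
Seepage velocity v = K·i/n = 0.2 × 0.0007287 / 0.43 = 0.0003389 m/day.
t = 200 / 0.0003389 = 5.901e+05 days = 1.62e+03 years.

1600 years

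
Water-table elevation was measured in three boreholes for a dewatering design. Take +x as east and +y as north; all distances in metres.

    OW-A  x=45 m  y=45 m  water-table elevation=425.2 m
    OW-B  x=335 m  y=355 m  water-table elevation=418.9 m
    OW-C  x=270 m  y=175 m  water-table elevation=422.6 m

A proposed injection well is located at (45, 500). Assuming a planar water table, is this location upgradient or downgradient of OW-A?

downgradient

Three-point gradient (reference OW-A): Δ to OW-B = (290, 310, -6.3), Δ to OW-C = (225, 130, -2.6).
∂h/∂x = +0.0004056, ∂h/∂y = -0.02070 (det = -32050).
Head at (45, 500) = 425.2 + (+0.0004056)·(0) + (-0.02070)·(455) = 415.78 m.
That is lower than the 425.2 m at OW-A, so the point is downgradient.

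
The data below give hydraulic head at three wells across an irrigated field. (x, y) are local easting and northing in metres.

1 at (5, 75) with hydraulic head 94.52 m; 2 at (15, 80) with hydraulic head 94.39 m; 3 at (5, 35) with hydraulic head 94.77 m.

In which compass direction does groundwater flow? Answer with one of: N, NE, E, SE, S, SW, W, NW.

NE

Differences from 1: to 2 (Δx, Δy, Δh) = (10, 5, -0.13); to 3 = (0, -40, +0.25).
Solve a·Δx + b·Δy = Δh: det = 10·(-40) − 0·5 = -400.
∂h/∂x = [(-0.13)·(-40) − (+0.25)·5] / -400 = -0.009875
∂h/∂y = [10·(+0.25) − 0·(-0.13)] / -400 = -0.006250
Flow = −∇h = (+0.009875 east, +0.006250 north), which points northeast.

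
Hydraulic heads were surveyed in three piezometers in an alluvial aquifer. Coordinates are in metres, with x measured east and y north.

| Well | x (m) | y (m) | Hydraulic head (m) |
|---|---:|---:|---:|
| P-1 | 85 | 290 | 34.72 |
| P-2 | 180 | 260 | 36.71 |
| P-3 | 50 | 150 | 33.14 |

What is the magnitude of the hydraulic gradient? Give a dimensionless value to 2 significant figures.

Three-point gradient (reference P-1): Δ to P-2 = (95, -30, +1.99), Δ to P-3 = (-35, -140, -1.58).
∂h/∂x = +0.02272, ∂h/∂y = +0.005606 (det = -14350).
|∇h| = √(0.02272² + 0.005606²) = 0.0234

0.023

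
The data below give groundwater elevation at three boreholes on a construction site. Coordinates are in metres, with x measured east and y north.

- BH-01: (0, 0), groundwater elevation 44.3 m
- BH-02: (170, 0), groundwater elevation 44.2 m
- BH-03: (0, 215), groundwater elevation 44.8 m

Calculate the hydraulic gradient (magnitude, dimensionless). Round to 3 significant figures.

∂h/∂x = (44.2 − 44.3) / (170 − 0) = -0.0005882
∂h/∂y = (44.8 − 44.3) / (215 − 0) = +0.002326
|∇h| = √(-0.0005882² + 0.002326²) = 0.002399

0.00240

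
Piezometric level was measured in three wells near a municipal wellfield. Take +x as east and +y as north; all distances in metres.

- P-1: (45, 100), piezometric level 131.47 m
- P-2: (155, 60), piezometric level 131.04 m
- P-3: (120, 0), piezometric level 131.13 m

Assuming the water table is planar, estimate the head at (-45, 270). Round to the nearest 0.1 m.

131.9 m

With h = a·x + b·y + c and P-1 as origin, the differences give:
  110·a + (-40)·b = -0.43
  75·a + (-100)·b = -0.34
Eliminate b (×(-100) and ×(-40), subtract): -8000·a = 29.400 → a = ∂h/∂x = -0.003675
Back-substitute: b = ∂h/∂y = +0.0006437.
h(-45, 270) = 131.47 + (-0.003675)·(-90) + (+0.0006437)·(170) = 131.47 +0.331 +0.109 = 131.910 m.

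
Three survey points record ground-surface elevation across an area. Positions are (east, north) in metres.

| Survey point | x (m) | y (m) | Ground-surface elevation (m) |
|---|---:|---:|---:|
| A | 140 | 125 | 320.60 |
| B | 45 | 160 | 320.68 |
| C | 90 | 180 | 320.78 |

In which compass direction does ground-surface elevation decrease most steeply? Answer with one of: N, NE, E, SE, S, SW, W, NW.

S

With z = a·x + b·y + c and A as origin, the differences give:
  (-95)·a + 35·b = +0.08
  (-50)·a + 55·b = +0.18
Eliminate b (×55 and ×35, subtract): -3475·a = -1.900 → a = ∂z/∂x = +0.0005468
Back-substitute: b = ∂z/∂y = +0.003770.
Steepest decrease is along −∇f = (-0.0005468 E, -0.003770 N) → south.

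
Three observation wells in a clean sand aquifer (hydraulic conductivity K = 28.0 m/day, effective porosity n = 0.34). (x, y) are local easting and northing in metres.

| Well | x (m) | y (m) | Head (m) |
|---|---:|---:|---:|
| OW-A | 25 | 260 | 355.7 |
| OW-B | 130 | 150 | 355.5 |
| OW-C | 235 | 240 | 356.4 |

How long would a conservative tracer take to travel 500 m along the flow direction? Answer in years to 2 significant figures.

Taking OW-A as reference: OW-B−OW-A = (105, -110, -0.2); OW-C−OW-A = (210, -20, +0.7).
Solve a·Δx + b·Δy = Δh: det = 105·(-20) − 210·(-110) = 21000.
∂h/∂x = [(-0.2)·(-20) − (+0.7)·(-110)] / 21000 = +0.003857
∂h/∂y = [105·(+0.7) − 210·(-0.2)] / 21000 = +0.005500
|∇h| = √(0.003857² + 0.005500²) = 0.006718
Seepage velocity v = K·i/n = 28.0 × 0.006718 / 0.34 = 0.5532 m/day.
t = 500 / 0.5532 = 903.8 days = 2.47 years.

2.5 years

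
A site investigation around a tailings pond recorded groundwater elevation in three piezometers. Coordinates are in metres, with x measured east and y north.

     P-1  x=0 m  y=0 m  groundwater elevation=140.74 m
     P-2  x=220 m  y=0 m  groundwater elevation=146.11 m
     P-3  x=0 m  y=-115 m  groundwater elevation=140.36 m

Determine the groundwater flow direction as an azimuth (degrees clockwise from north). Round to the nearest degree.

262°

∂h/∂x = (146.11 − 140.74) / (220 − 0) = +0.02441
∂h/∂y = (140.36 − 140.74) / (-115 − 0) = +0.003304
Flow direction (−∇h) has components (-0.02441 E, -0.003304 N).
Azimuth = atan2(E, N) = atan2(-0.02441, -0.003304) = 262.3° ≈ 262°.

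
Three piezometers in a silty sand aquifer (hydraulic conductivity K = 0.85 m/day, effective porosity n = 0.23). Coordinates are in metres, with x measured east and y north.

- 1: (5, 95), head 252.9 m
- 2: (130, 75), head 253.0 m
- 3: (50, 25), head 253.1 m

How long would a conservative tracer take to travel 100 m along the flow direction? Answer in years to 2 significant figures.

28 years

With h = a·x + b·y + c and 1 as origin, the differences give:
  125·a + (-20)·b = +0.1
  45·a + (-70)·b = +0.2
Eliminate b (×(-70) and ×(-20), subtract): -7850·a = -3.00 → a = ∂h/∂x = +0.0003822
Back-substitute: b = ∂h/∂y = -0.002611.
|∇h| = √(0.0003822² + -0.002611²) = 0.002639
Seepage velocity v = K·i/n = 0.85 × 0.002639 / 0.23 = 0.009753 m/day.
t = 100 / 0.009753 = 1.025e+04 days = 28.1 years.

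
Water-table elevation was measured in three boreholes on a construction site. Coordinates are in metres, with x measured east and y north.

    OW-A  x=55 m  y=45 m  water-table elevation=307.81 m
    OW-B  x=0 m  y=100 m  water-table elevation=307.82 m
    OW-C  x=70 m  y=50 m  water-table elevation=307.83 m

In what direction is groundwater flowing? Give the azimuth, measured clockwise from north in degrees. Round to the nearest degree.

220°

Three-point gradient (reference OW-A): Δ to OW-B = (-55, 55, +0.01), Δ to OW-C = (15, 5, +0.02).
∂h/∂x = +0.0009545, ∂h/∂y = +0.001136 (det = -1100).
Flow direction (−∇h) has components (-0.0009545 E, -0.001136 N).
Azimuth = atan2(E, N) = atan2(-0.0009545, -0.001136) = 220.0° ≈ 220°.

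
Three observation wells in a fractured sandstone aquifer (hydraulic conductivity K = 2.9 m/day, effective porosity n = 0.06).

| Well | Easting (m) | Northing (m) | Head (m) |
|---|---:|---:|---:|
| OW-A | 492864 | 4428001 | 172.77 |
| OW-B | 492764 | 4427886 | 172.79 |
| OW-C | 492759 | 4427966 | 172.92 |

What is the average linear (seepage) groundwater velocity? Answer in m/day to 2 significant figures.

Differences from OW-A: to OW-B (Δx, Δy, Δh) = (-100, -115, +0.02); to OW-C = (-105, -35, +0.15).
Solve a·Δx + b·Δy = Δh: det = (-100)·(-35) − (-105)·(-115) = -8575.
∂h/∂x = [(+0.02)·(-35) − (+0.15)·(-115)] / -8575 = -0.001930
∂h/∂y = [(-100)·(+0.15) − (-105)·(+0.02)] / -8575 = +0.001504
|∇h| = √(-0.001930² + 0.001504²) = 0.002447
Seepage velocity v = K·i/n = 2.9 × 0.002447 / 0.06 = 0.1183 m/day.

0.12 m/day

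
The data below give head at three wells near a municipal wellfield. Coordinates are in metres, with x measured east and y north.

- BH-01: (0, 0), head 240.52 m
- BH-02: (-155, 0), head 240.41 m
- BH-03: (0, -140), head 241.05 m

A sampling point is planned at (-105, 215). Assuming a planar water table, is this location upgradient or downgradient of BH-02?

downgradient

∂h/∂x = (240.41 − 240.52) / (-155 − 0) = +0.0007097
∂h/∂y = (241.05 − 240.52) / (-140 − 0) = -0.003786
Head at (-105, 215) = 240.52 + (+0.0007097)·(-105) + (-0.003786)·(215) = 239.63 m.
That is lower than the 240.41 m at BH-02, so the point is downgradient.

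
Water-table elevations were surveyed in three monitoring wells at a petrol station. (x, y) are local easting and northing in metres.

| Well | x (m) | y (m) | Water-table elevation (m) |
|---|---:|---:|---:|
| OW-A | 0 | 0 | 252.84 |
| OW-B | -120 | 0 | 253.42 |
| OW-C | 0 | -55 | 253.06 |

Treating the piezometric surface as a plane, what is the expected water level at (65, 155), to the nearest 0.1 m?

251.9 m

∂h/∂x = (253.42 − 252.84) / (-120 − 0) = -0.004833
∂h/∂y = (253.06 − 252.84) / (-55 − 0) = -0.004000
h(65, 155) = 252.84 + (-0.004833)·(65) + (-0.004000)·(155) = 252.84 -0.314 -0.620 = 251.906 m.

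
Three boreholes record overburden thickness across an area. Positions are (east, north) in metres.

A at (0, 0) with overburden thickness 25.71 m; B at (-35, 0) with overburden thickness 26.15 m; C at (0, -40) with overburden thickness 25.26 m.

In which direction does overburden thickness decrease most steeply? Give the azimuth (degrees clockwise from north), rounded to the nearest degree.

∂d/∂x = (26.15 − 25.71) / (-35 − 0) = -0.01257
∂d/∂y = (25.26 − 25.71) / (-40 − 0) = +0.01125
Steepest decrease is along −∇f: components (+0.01257 E, -0.01125 N).
Azimuth = atan2(+0.01257, -0.01125) = 131.8° ≈ 132°.

132°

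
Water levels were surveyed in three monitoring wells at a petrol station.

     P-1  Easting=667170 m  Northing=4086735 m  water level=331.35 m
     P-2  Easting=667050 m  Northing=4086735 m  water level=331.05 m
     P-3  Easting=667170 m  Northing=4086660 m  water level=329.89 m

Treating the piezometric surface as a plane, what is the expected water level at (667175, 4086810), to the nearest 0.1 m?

∂h/∂x = (331.05 − 331.35) / (667050 − 667170) = +0.002500
∂h/∂y = (329.89 − 331.35) / (4086660 − 4086735) = +0.01947
h(667175, 4086810) = 331.35 + (+0.002500)·(5) + (+0.01947)·(75) = 331.35 +0.013 +1.460 = 332.822 m.

332.8 m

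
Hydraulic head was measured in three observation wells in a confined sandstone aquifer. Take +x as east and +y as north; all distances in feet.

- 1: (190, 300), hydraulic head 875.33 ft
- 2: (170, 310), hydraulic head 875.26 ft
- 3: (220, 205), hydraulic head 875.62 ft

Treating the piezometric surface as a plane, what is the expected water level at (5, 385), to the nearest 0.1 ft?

Taking 1 as reference: 2−1 = (-20, 10, -0.07); 3−1 = (30, -95, +0.29).
Determinant of the coordinate differences = (-20)·(-95) − 30·10 = 1600.
∂h/∂x = [(-0.07)·(-95) − (+0.29)·10] / 1600 = +0.002344
∂h/∂y = [(-20)·(+0.29) − 30·(-0.07)] / 1600 = -0.002312
h(5, 385) = 875.33 + (+0.002344)·(-185) + (-0.002312)·(85) = 875.33 -0.434 -0.197 = 874.700 ft.

874.7 ft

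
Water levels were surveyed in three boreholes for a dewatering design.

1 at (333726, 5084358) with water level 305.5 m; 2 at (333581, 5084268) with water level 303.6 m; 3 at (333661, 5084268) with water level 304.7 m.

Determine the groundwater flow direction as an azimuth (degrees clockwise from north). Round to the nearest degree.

Differences from 1: to 2 (Δx, Δy, Δh) = (-145, -90, -1.9); to 3 = (-65, -90, -0.8).
Solve a·Δx + b·Δy = Δh: det = (-145)·(-90) − (-65)·(-90) = 7200.
∂h/∂x = [(-1.9)·(-90) − (-0.8)·(-90)] / 7200 = +0.01375
∂h/∂y = [(-145)·(-0.8) − (-65)·(-1.9)] / 7200 = -0.001042
Flow direction (−∇h) has components (-0.01375 E, +0.001042 N).
Azimuth = atan2(E, N) = atan2(-0.01375, +0.001042) = 274.3° ≈ 274°.

274°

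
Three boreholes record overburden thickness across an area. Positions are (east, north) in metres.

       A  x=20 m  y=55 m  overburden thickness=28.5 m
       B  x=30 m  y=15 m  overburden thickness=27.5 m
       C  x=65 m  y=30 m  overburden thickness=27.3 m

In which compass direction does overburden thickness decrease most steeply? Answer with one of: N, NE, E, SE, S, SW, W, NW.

SE

Taking A as reference: B−A = (10, -40, -1.0); C−A = (45, -25, -1.2).
Determinant of the coordinate differences = 10·(-25) − 45·(-40) = 1550.
∂d/∂x = [(-1.0)·(-25) − (-1.2)·(-40)] / 1550 = -0.01484
∂d/∂y = [10·(-1.2) − 45·(-1.0)] / 1550 = +0.02129
Steepest decrease is along −∇f = (+0.01484 E, -0.02129 N) → southeast.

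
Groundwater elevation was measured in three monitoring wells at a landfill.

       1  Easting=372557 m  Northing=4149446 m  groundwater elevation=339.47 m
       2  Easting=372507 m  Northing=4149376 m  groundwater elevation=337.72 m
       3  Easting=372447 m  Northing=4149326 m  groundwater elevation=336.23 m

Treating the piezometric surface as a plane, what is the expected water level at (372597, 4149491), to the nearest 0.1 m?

Differences from 1: to 2 (Δx, Δy, Δh) = (-50, -70, -1.75); to 3 = (-110, -120, -3.24).
Solve a·Δx + b·Δy = Δh: det = (-50)·(-120) − (-110)·(-70) = -1700.
∂h/∂x = [(-1.75)·(-120) − (-3.24)·(-70)] / -1700 = +0.009882
∂h/∂y = [(-50)·(-3.24) − (-110)·(-1.75)] / -1700 = +0.01794
h(372597, 4149491) = 339.47 + (+0.009882)·(40) + (+0.01794)·(45) = 339.47 +0.395 +0.807 = 340.673 m.

340.7 m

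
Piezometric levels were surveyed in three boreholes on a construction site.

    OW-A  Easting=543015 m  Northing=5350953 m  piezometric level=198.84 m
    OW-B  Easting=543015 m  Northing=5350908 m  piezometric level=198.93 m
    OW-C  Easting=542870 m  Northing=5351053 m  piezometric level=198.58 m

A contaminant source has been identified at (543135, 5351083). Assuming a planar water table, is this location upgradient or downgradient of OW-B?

downgradient

Taking OW-A as reference: OW-B−OW-A = (0, -45, +0.09); OW-C−OW-A = (-145, 100, -0.26).
Determinant of the coordinate differences = 0·100 − (-145)·(-45) = -6525.
∂h/∂x = [(+0.09)·100 − (-0.26)·(-45)] / -6525 = +0.0004138
∂h/∂y = [0·(-0.26) − (-145)·(+0.09)] / -6525 = -0.002000
Head at (543135, 5351083) = 198.84 + (+0.0004138)·(120) + (-0.002000)·(130) = 198.63 m.
That is lower than the 198.93 m at OW-B, so the point is downgradient.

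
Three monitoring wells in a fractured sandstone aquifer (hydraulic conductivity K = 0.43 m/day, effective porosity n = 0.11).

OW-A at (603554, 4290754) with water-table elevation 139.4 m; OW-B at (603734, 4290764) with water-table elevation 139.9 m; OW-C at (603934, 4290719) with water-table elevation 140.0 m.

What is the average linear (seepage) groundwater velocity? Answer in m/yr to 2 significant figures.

12 m/yr

Differences from OW-A: to OW-B (Δx, Δy, Δh) = (180, 10, +0.5); to OW-C = (380, -35, +0.6).
Solve a·Δx + b·Δy = Δh: det = 180·(-35) − 380·10 = -10100.
∂h/∂x = [(+0.5)·(-35) − (+0.6)·10] / -10100 = +0.002327
∂h/∂y = [180·(+0.6) − 380·(+0.5)] / -10100 = +0.008119
|∇h| = √(0.002327² + 0.008119²) = 0.008446
Seepage velocity v = K·i/n = 0.43 × 0.008446 / 0.11 = 0.03302 m/day = 12.06 m/yr.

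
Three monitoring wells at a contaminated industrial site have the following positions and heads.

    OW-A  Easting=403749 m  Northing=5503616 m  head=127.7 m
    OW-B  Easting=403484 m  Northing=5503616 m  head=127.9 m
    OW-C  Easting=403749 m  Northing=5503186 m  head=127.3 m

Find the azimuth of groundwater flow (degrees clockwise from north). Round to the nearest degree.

∂h/∂x = (127.9 − 127.7) / (403484 − 403749) = -0.0007547
∂h/∂y = (127.3 − 127.7) / (5503186 − 5503616) = +0.0009302
Flow direction (−∇h) has components (+0.0007547 E, -0.0009302 N).
Azimuth = atan2(E, N) = atan2(+0.0007547, -0.0009302) = 140.9° ≈ 141°.

141°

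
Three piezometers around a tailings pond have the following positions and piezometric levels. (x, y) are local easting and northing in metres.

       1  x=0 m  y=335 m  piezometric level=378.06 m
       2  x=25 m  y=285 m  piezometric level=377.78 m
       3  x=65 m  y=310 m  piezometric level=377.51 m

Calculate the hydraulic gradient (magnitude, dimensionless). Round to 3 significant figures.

0.00799

With h = a·x + b·y + c and 1 as origin, the differences give:
  25·a + (-50)·b = -0.28
  65·a + (-25)·b = -0.55
Eliminate b (×(-25) and ×(-50), subtract): 2625·a = -20.500 → a = ∂h/∂x = -0.007810
Back-substitute: b = ∂h/∂y = +0.001695.
|∇h| = √(-0.007810² + 0.001695²) = 0.007992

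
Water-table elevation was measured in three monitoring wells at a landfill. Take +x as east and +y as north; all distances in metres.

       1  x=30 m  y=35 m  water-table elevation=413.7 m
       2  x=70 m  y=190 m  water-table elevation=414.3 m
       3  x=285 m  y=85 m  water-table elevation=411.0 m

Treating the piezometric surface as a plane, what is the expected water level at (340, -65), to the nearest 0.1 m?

409.3 m

Taking 1 as reference: 2−1 = (40, 155, +0.6); 3−1 = (255, 50, -2.7).
Solve a·Δx + b·Δy = Δh: det = 40·50 − 255·155 = -37525.
∂h/∂x = [(+0.6)·50 − (-2.7)·155] / -37525 = -0.01195
∂h/∂y = [40·(-2.7) − 255·(+0.6)] / -37525 = +0.006955
h(340, -65) = 413.7 + (-0.01195)·(310) + (+0.006955)·(-100) = 413.7 -3.705 -0.696 = 409.299 m.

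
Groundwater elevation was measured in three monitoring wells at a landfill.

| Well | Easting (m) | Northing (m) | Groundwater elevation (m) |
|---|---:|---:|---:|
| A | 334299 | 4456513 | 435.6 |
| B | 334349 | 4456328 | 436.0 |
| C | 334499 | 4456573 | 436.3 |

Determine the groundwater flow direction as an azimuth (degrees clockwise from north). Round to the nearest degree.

286°

Taking A as reference: B−A = (50, -185, +0.4); C−A = (200, 60, +0.7).
Solve a·Δx + b·Δy = Δh: det = 50·60 − 200·(-185) = 40000.
∂h/∂x = [(+0.4)·60 − (+0.7)·(-185)] / 40000 = +0.003837
∂h/∂y = [50·(+0.7) − 200·(+0.4)] / 40000 = -0.001125
Flow direction (−∇h) has components (-0.003837 E, +0.001125 N).
Azimuth = atan2(E, N) = atan2(-0.003837, +0.001125) = 286.3° ≈ 286°.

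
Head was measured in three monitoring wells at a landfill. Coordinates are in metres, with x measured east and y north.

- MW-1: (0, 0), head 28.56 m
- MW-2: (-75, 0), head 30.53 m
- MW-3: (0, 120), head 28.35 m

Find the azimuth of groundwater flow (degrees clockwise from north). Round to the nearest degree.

∂h/∂x = (30.53 − 28.56) / (-75 − 0) = -0.02627
∂h/∂y = (28.35 − 28.56) / (120 − 0) = -0.001750
Flow direction (−∇h) has components (+0.02627 E, +0.001750 N).
Azimuth = atan2(E, N) = atan2(+0.02627, +0.001750) = 86.2° ≈ 086°.

086°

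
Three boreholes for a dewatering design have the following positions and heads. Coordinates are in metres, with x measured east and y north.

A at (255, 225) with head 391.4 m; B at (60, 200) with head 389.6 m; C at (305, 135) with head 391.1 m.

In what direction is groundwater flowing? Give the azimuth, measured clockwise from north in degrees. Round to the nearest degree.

226°

Differences from A: to B (Δx, Δy, Δh) = (-195, -25, -1.8); to C = (50, -90, -0.3).
Determinant of the coordinate differences = (-195)·(-90) − 50·(-25) = 18800.
∂h/∂x = [(-1.8)·(-90) − (-0.3)·(-25)] / 18800 = +0.008218
∂h/∂y = [(-195)·(-0.3) − 50·(-1.8)] / 18800 = +0.007899
Flow direction (−∇h) has components (-0.008218 E, -0.007899 N).
Azimuth = atan2(E, N) = atan2(-0.008218, -0.007899) = 226.1° ≈ 226°.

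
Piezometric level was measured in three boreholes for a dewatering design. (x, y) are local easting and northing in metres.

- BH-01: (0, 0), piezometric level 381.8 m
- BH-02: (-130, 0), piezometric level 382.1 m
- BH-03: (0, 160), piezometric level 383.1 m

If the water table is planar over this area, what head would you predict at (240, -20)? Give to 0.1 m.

381.1 m

∂h/∂x = (382.1 − 381.8) / (-130 − 0) = -0.002308
∂h/∂y = (383.1 − 381.8) / (160 − 0) = +0.008125
h(240, -20) = 381.8 + (-0.002308)·(240) + (+0.008125)·(-20) = 381.8 -0.554 -0.163 = 381.084 m.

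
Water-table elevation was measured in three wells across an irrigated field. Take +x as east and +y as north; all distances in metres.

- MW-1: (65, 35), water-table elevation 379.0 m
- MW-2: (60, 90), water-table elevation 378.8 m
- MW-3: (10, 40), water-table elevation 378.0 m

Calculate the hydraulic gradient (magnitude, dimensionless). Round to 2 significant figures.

0.018

Taking MW-1 as reference: MW-2−MW-1 = (-5, 55, -0.2); MW-3−MW-1 = (-55, 5, -1.0).
Determinant of the coordinate differences = (-5)·5 − (-55)·55 = 3000.
∂h/∂x = [(-0.2)·5 − (-1.0)·55] / 3000 = +0.01800
∂h/∂y = [(-5)·(-1.0) − (-55)·(-0.2)] / 3000 = -0.002000
|∇h| = √(0.01800² + -0.002000²) = 0.01811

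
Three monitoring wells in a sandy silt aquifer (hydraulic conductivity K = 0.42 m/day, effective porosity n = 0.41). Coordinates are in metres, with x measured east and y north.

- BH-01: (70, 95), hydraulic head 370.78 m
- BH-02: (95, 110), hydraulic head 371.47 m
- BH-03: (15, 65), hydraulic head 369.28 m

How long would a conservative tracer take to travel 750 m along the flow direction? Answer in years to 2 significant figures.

81 years

Taking BH-01 as reference: BH-02−BH-01 = (25, 15, +0.69); BH-03−BH-01 = (-55, -30, -1.50).
Determinant of the coordinate differences = 25·(-30) − (-55)·15 = 75.
∂h/∂x = [(+0.69)·(-30) − (-1.50)·15] / 75 = +0.02400
∂h/∂y = [25·(-1.50) − (-55)·(+0.69)] / 75 = +0.006000
|∇h| = √(0.02400² + 0.006000²) = 0.02474
Seepage velocity v = K·i/n = 0.42 × 0.02474 / 0.41 = 0.02534 m/day.
t = 750 / 0.02534 = 2.96e+04 days = 81 years.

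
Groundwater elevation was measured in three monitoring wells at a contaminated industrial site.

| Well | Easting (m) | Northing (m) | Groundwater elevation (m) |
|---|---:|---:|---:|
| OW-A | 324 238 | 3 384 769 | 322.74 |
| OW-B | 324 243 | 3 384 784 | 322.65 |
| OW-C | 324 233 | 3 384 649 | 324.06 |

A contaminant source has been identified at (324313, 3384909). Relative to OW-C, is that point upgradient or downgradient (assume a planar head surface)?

Differences from OW-A: to OW-B (Δx, Δy, Δh) = (5, 15, -0.09); to OW-C = (-5, -120, +1.32).
Solve a·Δx + b·Δy = Δh: det = 5·(-120) − (-5)·15 = -525.
∂h/∂x = [(-0.09)·(-120) − (+1.32)·15] / -525 = +0.01714
∂h/∂y = [5·(+1.32) − (-5)·(-0.09)] / -525 = -0.01171
Head at (324313, 3384909) = 322.74 + (+0.01714)·(75) + (-0.01171)·(140) = 322.39 m.
That is lower than the 324.06 m at OW-C, so the point is downgradient.

downgradient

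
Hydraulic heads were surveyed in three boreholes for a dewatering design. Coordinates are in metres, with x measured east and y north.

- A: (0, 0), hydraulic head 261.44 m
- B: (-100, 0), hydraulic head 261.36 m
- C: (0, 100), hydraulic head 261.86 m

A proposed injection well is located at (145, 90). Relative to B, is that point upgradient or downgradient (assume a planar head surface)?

upgradient

∂h/∂x = (261.36 − 261.44) / (-100 − 0) = +0.0008000
∂h/∂y = (261.86 − 261.44) / (100 − 0) = +0.004200
Head at (145, 90) = 261.44 + (+0.0008000)·(145) + (+0.004200)·(90) = 261.93 m.
That is higher than the 261.36 m at B, so the point is upgradient.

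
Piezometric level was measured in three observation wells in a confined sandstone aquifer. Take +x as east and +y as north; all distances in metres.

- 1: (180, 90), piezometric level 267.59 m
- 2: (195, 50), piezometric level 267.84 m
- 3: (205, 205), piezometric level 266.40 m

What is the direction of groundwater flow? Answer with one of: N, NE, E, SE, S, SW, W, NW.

Three-point gradient (reference 1): Δ to 2 = (15, -40, +0.25), Δ to 3 = (25, 115, -1.19).
∂h/∂x = -0.006917, ∂h/∂y = -0.008844 (det = 2725).
Flow = −∇h = (+0.006917 east, +0.008844 north), which points northeast.

NE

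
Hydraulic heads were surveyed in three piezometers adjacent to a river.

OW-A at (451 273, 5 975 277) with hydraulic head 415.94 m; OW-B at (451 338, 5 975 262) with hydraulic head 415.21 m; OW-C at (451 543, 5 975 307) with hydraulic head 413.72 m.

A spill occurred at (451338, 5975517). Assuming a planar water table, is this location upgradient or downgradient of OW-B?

With h = a·x + b·y + c and OW-A as origin, the differences give:
  65·a + (-15)·b = -0.73
  270·a + 30·b = -2.22
Eliminate b (×30 and ×(-15), subtract): 6000·a = -55.200 → a = ∂h/∂x = -0.009200
Back-substitute: b = ∂h/∂y = +0.008800.
Head at (451338, 5975517) = 415.94 + (-0.009200)·(65) + (+0.008800)·(240) = 417.45 m.
That is higher than the 415.21 m at OW-B, so the point is upgradient.

upgradient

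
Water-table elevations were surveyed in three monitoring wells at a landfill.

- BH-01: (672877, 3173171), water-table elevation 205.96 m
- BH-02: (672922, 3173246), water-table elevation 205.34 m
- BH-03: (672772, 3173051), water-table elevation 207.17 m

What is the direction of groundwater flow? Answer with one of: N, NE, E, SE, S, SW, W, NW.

Taking BH-01 as reference: BH-02−BH-01 = (45, 75, -0.62); BH-03−BH-01 = (-105, -120, +1.21).
Determinant of the coordinate differences = 45·(-120) − (-105)·75 = 2475.
∂h/∂x = [(-0.62)·(-120) − (+1.21)·75] / 2475 = -0.006606
∂h/∂y = [45·(+1.21) − (-105)·(-0.62)] / 2475 = -0.004303
Flow = −∇h = (+0.006606 east, +0.004303 north), which points northeast.

NE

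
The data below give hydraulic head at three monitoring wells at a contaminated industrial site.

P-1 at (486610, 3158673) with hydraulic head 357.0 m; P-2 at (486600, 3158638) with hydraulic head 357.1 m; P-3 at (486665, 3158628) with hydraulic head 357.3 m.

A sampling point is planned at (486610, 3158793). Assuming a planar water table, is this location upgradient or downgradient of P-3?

downgradient

Taking P-1 as reference: P-2−P-1 = (-10, -35, +0.1); P-3−P-1 = (55, -45, +0.3).
Solve a·Δx + b·Δy = Δh: det = (-10)·(-45) − 55·(-35) = 2375.
∂h/∂x = [(+0.1)·(-45) − (+0.3)·(-35)] / 2375 = +0.002526
∂h/∂y = [(-10)·(+0.3) − 55·(+0.1)] / 2375 = -0.003579
Head at (486610, 3158793) = 357.0 + (+0.002526)·(0) + (-0.003579)·(120) = 356.57 m.
That is lower than the 357.3 m at P-3, so the point is downgradient.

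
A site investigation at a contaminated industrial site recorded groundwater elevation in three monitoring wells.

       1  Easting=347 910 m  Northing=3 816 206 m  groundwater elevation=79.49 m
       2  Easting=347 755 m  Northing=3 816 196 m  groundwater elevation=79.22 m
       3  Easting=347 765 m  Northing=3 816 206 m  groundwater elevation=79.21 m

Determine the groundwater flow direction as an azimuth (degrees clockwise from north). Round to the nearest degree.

327°

Three-point gradient (reference 1): Δ to 2 = (-155, -10, -0.27), Δ to 3 = (-145, 0, -0.28).
∂h/∂x = +0.001931, ∂h/∂y = -0.002931 (det = -1450).
Flow direction (−∇h) has components (-0.001931 E, +0.002931 N).
Azimuth = atan2(E, N) = atan2(-0.001931, +0.002931) = 326.6° ≈ 327°.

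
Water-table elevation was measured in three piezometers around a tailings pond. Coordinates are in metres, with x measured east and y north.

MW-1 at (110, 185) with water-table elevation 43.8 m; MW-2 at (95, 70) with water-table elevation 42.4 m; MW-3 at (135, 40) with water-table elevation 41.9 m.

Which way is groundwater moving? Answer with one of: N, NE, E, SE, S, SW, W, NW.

Differences from MW-1: to MW-2 (Δx, Δy, Δh) = (-15, -115, -1.4); to MW-3 = (25, -145, -1.9).
Solve a·Δx + b·Δy = Δh: det = (-15)·(-145) − 25·(-115) = 5050.
∂h/∂x = [(-1.4)·(-145) − (-1.9)·(-115)] / 5050 = -0.003069
∂h/∂y = [(-15)·(-1.9) − 25·(-1.4)] / 5050 = +0.01257
Flow = −∇h = (+0.003069 east, -0.01257 north), which points south.

S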